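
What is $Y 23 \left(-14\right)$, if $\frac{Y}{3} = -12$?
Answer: $11592$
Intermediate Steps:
$Y = -36$ ($Y = 3 \left(-12\right) = -36$)
$Y 23 \left(-14\right) = \left(-36\right) 23 \left(-14\right) = \left(-828\right) \left(-14\right) = 11592$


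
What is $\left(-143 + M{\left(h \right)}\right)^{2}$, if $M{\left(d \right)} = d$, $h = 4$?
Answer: $19321$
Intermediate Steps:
$\left(-143 + M{\left(h \right)}\right)^{2} = \left(-143 + 4\right)^{2} = \left(-139\right)^{2} = 19321$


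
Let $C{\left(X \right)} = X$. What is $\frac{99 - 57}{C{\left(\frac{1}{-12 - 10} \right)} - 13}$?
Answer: $- \frac{132}{41} \approx -3.2195$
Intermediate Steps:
$\frac{99 - 57}{C{\left(\frac{1}{-12 - 10} \right)} - 13} = \frac{99 - 57}{\frac{1}{-12 - 10} - 13} = \frac{1}{\frac{1}{-22} - 13} \cdot 42 = \frac{1}{- \frac{1}{22} - 13} \cdot 42 = \frac{1}{- \frac{287}{22}} \cdot 42 = \left(- \frac{22}{287}\right) 42 = - \frac{132}{41}$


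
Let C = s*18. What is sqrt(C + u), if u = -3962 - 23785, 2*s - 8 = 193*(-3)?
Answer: 9*I*sqrt(406) ≈ 181.34*I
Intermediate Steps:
s = -571/2 (s = 4 + (193*(-3))/2 = 4 + (1/2)*(-579) = 4 - 579/2 = -571/2 ≈ -285.50)
u = -27747
C = -5139 (C = -571/2*18 = -5139)
sqrt(C + u) = sqrt(-5139 - 27747) = sqrt(-32886) = 9*I*sqrt(406)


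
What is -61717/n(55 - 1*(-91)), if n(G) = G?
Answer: -61717/146 ≈ -422.72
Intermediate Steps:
-61717/n(55 - 1*(-91)) = -61717/(55 - 1*(-91)) = -61717/(55 + 91) = -61717/146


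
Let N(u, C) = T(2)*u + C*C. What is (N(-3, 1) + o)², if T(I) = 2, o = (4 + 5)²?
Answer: 5776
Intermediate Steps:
o = 81 (o = 9² = 81)
N(u, C) = C² + 2*u (N(u, C) = 2*u + C*C = 2*u + C² = C² + 2*u)
(N(-3, 1) + o)² = ((1² + 2*(-3)) + 81)² = ((1 - 6) + 81)² = (-5 + 81)² = 76² = 5776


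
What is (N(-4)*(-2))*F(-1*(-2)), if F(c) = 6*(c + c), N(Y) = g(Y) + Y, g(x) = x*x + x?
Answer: -384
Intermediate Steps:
g(x) = x + x² (g(x) = x² + x = x + x²)
N(Y) = Y + Y*(1 + Y) (N(Y) = Y*(1 + Y) + Y = Y + Y*(1 + Y))
F(c) = 12*c (F(c) = 6*(2*c) = 12*c)
(N(-4)*(-2))*F(-1*(-2)) = (-4*(2 - 4)*(-2))*(12*(-1*(-2))) = (-4*(-2)*(-2))*(12*2) = (8*(-2))*24 = -16*24 = -384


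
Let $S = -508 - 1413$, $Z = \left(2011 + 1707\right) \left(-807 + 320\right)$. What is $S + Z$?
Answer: $-1812587$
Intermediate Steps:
$Z = -1810666$ ($Z = 3718 \left(-487\right) = -1810666$)
$S = -1921$ ($S = -508 - 1413 = -1921$)
$S + Z = -1921 - 1810666 = -1812587$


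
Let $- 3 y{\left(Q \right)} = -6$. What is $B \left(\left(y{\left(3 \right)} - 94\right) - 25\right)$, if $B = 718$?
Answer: $-84006$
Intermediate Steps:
$y{\left(Q \right)} = 2$ ($y{\left(Q \right)} = \left(- \frac{1}{3}\right) \left(-6\right) = 2$)
$B \left(\left(y{\left(3 \right)} - 94\right) - 25\right) = 718 \left(\left(2 - 94\right) - 25\right) = 718 \left(-92 - 25\right) = 718 \left(-117\right) = -84006$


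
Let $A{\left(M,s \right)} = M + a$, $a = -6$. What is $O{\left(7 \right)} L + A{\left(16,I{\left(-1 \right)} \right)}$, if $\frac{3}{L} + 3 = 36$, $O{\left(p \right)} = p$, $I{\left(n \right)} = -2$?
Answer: $\frac{117}{11} \approx 10.636$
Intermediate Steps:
$A{\left(M,s \right)} = -6 + M$ ($A{\left(M,s \right)} = M - 6 = -6 + M$)
$L = \frac{1}{11}$ ($L = \frac{3}{-3 + 36} = \frac{3}{33} = 3 \cdot \frac{1}{33} = \frac{1}{11} \approx 0.090909$)
$O{\left(7 \right)} L + A{\left(16,I{\left(-1 \right)} \right)} = 7 \cdot \frac{1}{11} + \left(-6 + 16\right) = \frac{7}{11} + 10 = \frac{117}{11}$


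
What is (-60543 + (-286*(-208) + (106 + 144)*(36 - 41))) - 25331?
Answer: -27636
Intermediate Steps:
(-60543 + (-286*(-208) + (106 + 144)*(36 - 41))) - 25331 = (-60543 + (59488 + 250*(-5))) - 25331 = (-60543 + (59488 - 1250)) - 25331 = (-60543 + 58238) - 25331 = -2305 - 25331 = -27636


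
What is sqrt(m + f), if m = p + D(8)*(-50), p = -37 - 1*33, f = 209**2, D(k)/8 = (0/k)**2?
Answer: sqrt(43611) ≈ 208.83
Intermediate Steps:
D(k) = 0 (D(k) = 8*(0/k)**2 = 8*0**2 = 8*0 = 0)
f = 43681
p = -70 (p = -37 - 33 = -70)
m = -70 (m = -70 + 0*(-50) = -70 + 0 = -70)
sqrt(m + f) = sqrt(-70 + 43681) = sqrt(43611)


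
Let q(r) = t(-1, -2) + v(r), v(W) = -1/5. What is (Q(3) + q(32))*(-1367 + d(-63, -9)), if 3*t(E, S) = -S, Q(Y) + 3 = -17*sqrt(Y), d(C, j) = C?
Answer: 10868/3 + 24310*sqrt(3) ≈ 45729.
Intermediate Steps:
v(W) = -1/5 (v(W) = -1*1/5 = -1/5)
Q(Y) = -3 - 17*sqrt(Y)
t(E, S) = -S/3 (t(E, S) = (-S)/3 = -S/3)
q(r) = 7/15 (q(r) = -1/3*(-2) - 1/5 = 2/3 - 1/5 = 7/15)
(Q(3) + q(32))*(-1367 + d(-63, -9)) = ((-3 - 17*sqrt(3)) + 7/15)*(-1367 - 63) = (-38/15 - 17*sqrt(3))*(-1430) = 10868/3 + 24310*sqrt(3)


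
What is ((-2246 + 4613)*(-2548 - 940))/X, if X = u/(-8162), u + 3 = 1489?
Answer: 33693127776/743 ≈ 4.5347e+7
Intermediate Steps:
u = 1486 (u = -3 + 1489 = 1486)
X = -743/4081 (X = 1486/(-8162) = 1486*(-1/8162) = -743/4081 ≈ -0.18206)
((-2246 + 4613)*(-2548 - 940))/X = ((-2246 + 4613)*(-2548 - 940))/(-743/4081) = (2367*(-3488))*(-4081/743) = -8256096*(-4081/743) = 33693127776/743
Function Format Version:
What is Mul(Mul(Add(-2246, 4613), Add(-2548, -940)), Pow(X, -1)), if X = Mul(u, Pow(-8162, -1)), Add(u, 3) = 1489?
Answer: Rational(33693127776, 743) ≈ 4.5347e+7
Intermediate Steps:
u = 1486 (u = Add(-3, 1489) = 1486)
X = Rational(-743, 4081) (X = Mul(1486, Pow(-8162, -1)) = Mul(1486, Rational(-1, 8162)) = Rational(-743, 4081) ≈ -0.18206)
Mul(Mul(Add(-2246, 4613), Add(-2548, -940)), Pow(X, -1)) = Mul(Mul(Add(-2246, 4613), Add(-2548, -940)), Pow(Rational(-743, 4081), -1)) = Mul(Mul(2367, -3488), Rational(-4081, 743)) = Mul(-8256096, Rational(-4081, 743)) = Rational(33693127776, 743)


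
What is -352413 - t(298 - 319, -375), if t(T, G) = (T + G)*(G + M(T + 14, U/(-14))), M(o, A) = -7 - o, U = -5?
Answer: -500913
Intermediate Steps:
t(T, G) = (G + T)*(-21 + G - T) (t(T, G) = (T + G)*(G + (-7 - (T + 14))) = (G + T)*(G + (-7 - (14 + T))) = (G + T)*(G + (-7 + (-14 - T))) = (G + T)*(G + (-21 - T)) = (G + T)*(-21 + G - T))
-352413 - t(298 - 319, -375) = -352413 - ((-375)**2 - (298 - 319)**2 - 21*(-375) - 21*(298 - 319)) = -352413 - (140625 - 1*(-21)**2 + 7875 - 21*(-21)) = -352413 - (140625 - 1*441 + 7875 + 441) = -352413 - (140625 - 441 + 7875 + 441) = -352413 - 1*148500 = -352413 - 148500 = -500913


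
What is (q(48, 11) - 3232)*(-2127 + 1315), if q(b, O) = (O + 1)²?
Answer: 2507456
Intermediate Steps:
q(b, O) = (1 + O)²
(q(48, 11) - 3232)*(-2127 + 1315) = ((1 + 11)² - 3232)*(-2127 + 1315) = (12² - 3232)*(-812) = (144 - 3232)*(-812) = -3088*(-812) = 2507456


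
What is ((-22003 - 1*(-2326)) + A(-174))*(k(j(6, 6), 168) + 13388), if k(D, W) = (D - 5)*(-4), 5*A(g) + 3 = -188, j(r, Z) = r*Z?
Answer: -1307512064/5 ≈ -2.6150e+8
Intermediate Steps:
j(r, Z) = Z*r
A(g) = -191/5 (A(g) = -⅗ + (⅕)*(-188) = -⅗ - 188/5 = -191/5)
k(D, W) = 20 - 4*D (k(D, W) = (-5 + D)*(-4) = 20 - 4*D)
((-22003 - 1*(-2326)) + A(-174))*(k(j(6, 6), 168) + 13388) = ((-22003 - 1*(-2326)) - 191/5)*((20 - 24*6) + 13388) = ((-22003 + 2326) - 191/5)*((20 - 4*36) + 13388) = (-19677 - 191/5)*((20 - 144) + 13388) = -98576*(-124 + 13388)/5 = -98576/5*13264 = -1307512064/5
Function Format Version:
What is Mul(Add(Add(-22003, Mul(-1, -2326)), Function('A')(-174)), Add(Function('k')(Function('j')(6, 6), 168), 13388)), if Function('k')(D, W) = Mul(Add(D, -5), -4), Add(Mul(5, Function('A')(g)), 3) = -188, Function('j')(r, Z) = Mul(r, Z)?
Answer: Rational(-1307512064, 5) ≈ -2.6150e+8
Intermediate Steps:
Function('j')(r, Z) = Mul(Z, r)
Function('A')(g) = Rational(-191, 5) (Function('A')(g) = Add(Rational(-3, 5), Mul(Rational(1, 5), -188)) = Add(Rational(-3, 5), Rational(-188, 5)) = Rational(-191, 5))
Function('k')(D, W) = Add(20, Mul(-4, D)) (Function('k')(D, W) = Mul(Add(-5, D), -4) = Add(20, Mul(-4, D)))
Mul(Add(Add(-22003, Mul(-1, -2326)), Function('A')(-174)), Add(Function('k')(Function('j')(6, 6), 168), 13388)) = Mul(Add(Add(-22003, Mul(-1, -2326)), Rational(-191, 5)), Add(Add(20, Mul(-4, Mul(6, 6))), 13388)) = Mul(Add(Add(-22003, 2326), Rational(-191, 5)), Add(Add(20, Mul(-4, 36)), 13388)) = Mul(Add(-19677, Rational(-191, 5)), Add(Add(20, -144), 13388)) = Mul(Rational(-98576, 5), Add(-124, 13388)) = Mul(Rational(-98576, 5), 13264) = Rational(-1307512064, 5)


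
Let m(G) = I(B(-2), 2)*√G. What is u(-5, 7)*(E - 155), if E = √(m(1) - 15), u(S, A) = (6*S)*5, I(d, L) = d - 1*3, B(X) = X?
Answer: 23250 - 300*I*√5 ≈ 23250.0 - 670.82*I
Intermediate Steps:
I(d, L) = -3 + d (I(d, L) = d - 3 = -3 + d)
u(S, A) = 30*S
m(G) = -5*√G (m(G) = (-3 - 2)*√G = -5*√G)
E = 2*I*√5 (E = √(-5*√1 - 15) = √(-5*1 - 15) = √(-5 - 15) = √(-20) = 2*I*√5 ≈ 4.4721*I)
u(-5, 7)*(E - 155) = (30*(-5))*(2*I*√5 - 155) = -150*(-155 + 2*I*√5) = 23250 - 300*I*√5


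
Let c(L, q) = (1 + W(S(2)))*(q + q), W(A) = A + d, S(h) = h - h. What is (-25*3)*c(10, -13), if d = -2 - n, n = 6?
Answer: -13650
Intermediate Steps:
S(h) = 0
d = -8 (d = -2 - 1*6 = -2 - 6 = -8)
W(A) = -8 + A (W(A) = A - 8 = -8 + A)
c(L, q) = -14*q (c(L, q) = (1 + (-8 + 0))*(q + q) = (1 - 8)*(2*q) = -14*q)
(-25*3)*c(10, -13) = (-25*3)*(-14*(-13)) = -75*182 = -13650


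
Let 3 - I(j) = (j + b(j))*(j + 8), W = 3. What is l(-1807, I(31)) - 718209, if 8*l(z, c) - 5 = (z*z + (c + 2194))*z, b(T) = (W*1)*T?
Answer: -5901281937/8 ≈ -7.3766e+8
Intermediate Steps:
b(T) = 3*T (b(T) = (3*1)*T = 3*T)
I(j) = 3 - 4*j*(8 + j) (I(j) = 3 - (j + 3*j)*(j + 8) = 3 - 4*j*(8 + j))
l(z, c) = 5/8 + z*(2194 + c + z**2)/8 (l(z, c) = 5/8 + ((z*z + (c + 2194))*z)/8 = 5/8 + ((z**2 + (2194 + c))*z)/8 = 5/8 + ((2194 + c + z**2)*z)/8 = 5/8 + (z*(2194 + c + z**2))/8 = 5/8 + z*(2194 + c + z**2)/8)
l(-1807, I(31)) - 718209 = (5/8 + (1/8)*(-1807)**3 + (1097/4)*(-1807) + (1/8)*(3 - 32*31 - 4*31**2)*(-1807)) - 718209 = (5/8 + (1/8)*(-5900304943) - 1982279/4 + (1/8)*(3 - 992 - 4*961)*(-1807)) - 718209 = (5/8 - 5900304943/8 - 1982279/4 + (1/8)*(3 - 992 - 3844)*(-1807)) - 718209 = (5/8 - 5900304943/8 - 1982279/4 + (1/8)*(-4833)*(-1807)) - 718209 = (5/8 - 5900304943/8 - 1982279/4 + 8733231/8) - 718209 = -5895536265/8 - 718209 = -5901281937/8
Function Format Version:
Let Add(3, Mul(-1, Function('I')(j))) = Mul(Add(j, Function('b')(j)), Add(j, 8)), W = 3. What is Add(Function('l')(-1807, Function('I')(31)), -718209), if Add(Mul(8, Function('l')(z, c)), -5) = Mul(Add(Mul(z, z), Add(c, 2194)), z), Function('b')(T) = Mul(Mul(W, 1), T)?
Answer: Rational(-5901281937, 8) ≈ -7.3766e+8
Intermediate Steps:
Function('b')(T) = Mul(3, T) (Function('b')(T) = Mul(Mul(3, 1), T) = Mul(3, T))
Function('I')(j) = Add(3, Mul(-4, j, Add(8, j))) (Function('I')(j) = Add(3, Mul(-1, Mul(Add(j, Mul(3, j)), Add(j, 8)))) = Add(3, Mul(-1, Mul(Mul(4, j), Add(8, j)))) = Add(3, Mul(-1, Mul(4, j, Add(8, j)))) = Add(3, Mul(-4, j, Add(8, j))))
Function('l')(z, c) = Add(Rational(5, 8), Mul(Rational(1, 8), z, Add(2194, c, Pow(z, 2)))) (Function('l')(z, c) = Add(Rational(5, 8), Mul(Rational(1, 8), Mul(Add(Mul(z, z), Add(c, 2194)), z))) = Add(Rational(5, 8), Mul(Rational(1, 8), Mul(Add(Pow(z, 2), Add(2194, c)), z))) = Add(Rational(5, 8), Mul(Rational(1, 8), Mul(Add(2194, c, Pow(z, 2)), z))) = Add(Rational(5, 8), Mul(Rational(1, 8), Mul(z, Add(2194, c, Pow(z, 2))))) = Add(Rational(5, 8), Mul(Rational(1, 8), z, Add(2194, c, Pow(z, 2)))))
Add(Function('l')(-1807, Function('I')(31)), -718209) = Add(Add(Rational(5, 8), Mul(Rational(1, 8), Pow(-1807, 3)), Mul(Rational(1097, 4), -1807), Mul(Rational(1, 8), Add(3, Mul(-32, 31), Mul(-4, Pow(31, 2))), -1807)), -718209) = Add(Add(Rational(5, 8), Mul(Rational(1, 8), -5900304943), Rational(-1982279, 4), Mul(Rational(1, 8), Add(3, -992, Mul(-4, 961)), -1807)), -718209) = Add(Add(Rational(5, 8), Rational(-5900304943, 8), Rational(-1982279, 4), Mul(Rational(1, 8), Add(3, -992, -3844), -1807)), -718209) = Add(Add(Rational(5, 8), Rational(-5900304943, 8), Rational(-1982279, 4), Mul(Rational(1, 8), -4833, -1807)), -718209) = Add(Add(Rational(5, 8), Rational(-5900304943, 8), Rational(-1982279, 4), Rational(8733231, 8)), -718209) = Add(Rational(-5895536265, 8), -718209) = Rational(-5901281937, 8)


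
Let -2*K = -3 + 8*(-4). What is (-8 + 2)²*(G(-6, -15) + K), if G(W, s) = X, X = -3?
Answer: 522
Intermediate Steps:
G(W, s) = -3
K = 35/2 (K = -(-3 + 8*(-4))/2 = -(-3 - 32)/2 = -½*(-35) = 35/2 ≈ 17.500)
(-8 + 2)²*(G(-6, -15) + K) = (-8 + 2)²*(-3 + 35/2) = (-6)²*(29/2) = 36*(29/2) = 522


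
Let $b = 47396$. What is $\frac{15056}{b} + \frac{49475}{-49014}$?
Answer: $- \frac{401740579}{580766886} \approx -0.69174$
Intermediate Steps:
$\frac{15056}{b} + \frac{49475}{-49014} = \frac{15056}{47396} + \frac{49475}{-49014} = 15056 \cdot \frac{1}{47396} + 49475 \left(- \frac{1}{49014}\right) = \frac{3764}{11849} - \frac{49475}{49014} = - \frac{401740579}{580766886}$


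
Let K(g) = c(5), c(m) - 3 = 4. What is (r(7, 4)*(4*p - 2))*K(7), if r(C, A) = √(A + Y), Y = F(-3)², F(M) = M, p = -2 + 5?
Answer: 70*√13 ≈ 252.39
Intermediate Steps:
p = 3
Y = 9 (Y = (-3)² = 9)
c(m) = 7 (c(m) = 3 + 4 = 7)
K(g) = 7
r(C, A) = √(9 + A) (r(C, A) = √(A + 9) = √(9 + A))
(r(7, 4)*(4*p - 2))*K(7) = (√(9 + 4)*(4*3 - 2))*7 = (√13*(12 - 2))*7 = (√13*10)*7 = (10*√13)*7 = 70*√13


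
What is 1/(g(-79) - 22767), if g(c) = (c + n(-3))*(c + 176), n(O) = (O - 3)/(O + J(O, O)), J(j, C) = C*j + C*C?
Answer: -5/152344 ≈ -3.2820e-5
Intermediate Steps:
J(j, C) = C**2 + C*j (J(j, C) = C*j + C**2 = C**2 + C*j)
n(O) = (-3 + O)/(O + 2*O**2) (n(O) = (O - 3)/(O + O*(O + O)) = (-3 + O)/(O + O*(2*O)) = (-3 + O)/(O + 2*O**2))
g(c) = (176 + c)*(-2/5 + c) (g(c) = (c + (-3 - 3)/((-3)*(1 + 2*(-3))))*(c + 176) = (c - 1/3*(-6)/(1 - 6))*(176 + c) = (c - 1/3*(-6)/(-5))*(176 + c) = (c - 1/3*(-1/5)*(-6))*(176 + c) = (c - 2/5)*(176 + c) = (-2/5 + c)*(176 + c) = (176 + c)*(-2/5 + c))
1/(g(-79) - 22767) = 1/((-352/5 + (-79)**2 + (878/5)*(-79)) - 22767) = 1/((-352/5 + 6241 - 69362/5) - 22767) = 1/(-38509/5 - 22767) = 1/(-152344/5) = -5/152344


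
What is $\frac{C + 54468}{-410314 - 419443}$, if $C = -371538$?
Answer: $\frac{317070}{829757} \approx 0.38212$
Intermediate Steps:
$\frac{C + 54468}{-410314 - 419443} = \frac{-371538 + 54468}{-410314 - 419443} = - \frac{317070}{-829757} = \left(-317070\right) \left(- \frac{1}{829757}\right) = \frac{317070}{829757}$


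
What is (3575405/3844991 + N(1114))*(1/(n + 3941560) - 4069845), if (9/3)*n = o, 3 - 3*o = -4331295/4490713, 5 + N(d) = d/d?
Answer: 2551128779695645278234450189/204173828843666528138 ≈ 1.2495e+7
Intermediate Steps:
N(d) = -4 (N(d) = -5 + d/d = -5 + 1 = -4)
o = 5934478/4490713 (o = 1 - (-1443765)/4490713 = 1 - ⅓*(-4331295/4490713) = 1 + 1443765/4490713 = 5934478/4490713 ≈ 1.3215)
n = 5934478/13472139 (n = (⅓)*(5934478/4490713) = 5934478/13472139 ≈ 0.44050)
(3575405/3844991 + N(1114))*(1/(n + 3941560) - 4069845) = (3575405/3844991 - 4)*(1/(5934478/13472139 + 3941560) - 4069845) = (3575405*(1/3844991) - 4)*(1/(53101250131318/13472139) - 4069845) = (3575405/3844991 - 4)*(13472139/53101250131318 - 4069845) = -11804559/3844991*(-216113857340680433571/53101250131318) = 2551128779695645278234450189/204173828843666528138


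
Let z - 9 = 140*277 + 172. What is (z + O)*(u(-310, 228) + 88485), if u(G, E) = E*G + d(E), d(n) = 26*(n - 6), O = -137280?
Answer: -2318067063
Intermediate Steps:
d(n) = -156 + 26*n (d(n) = 26*(-6 + n) = -156 + 26*n)
u(G, E) = -156 + 26*E + E*G (u(G, E) = E*G + (-156 + 26*E) = -156 + 26*E + E*G)
z = 38961 (z = 9 + (140*277 + 172) = 9 + (38780 + 172) = 9 + 38952 = 38961)
(z + O)*(u(-310, 228) + 88485) = (38961 - 137280)*((-156 + 26*228 + 228*(-310)) + 88485) = -98319*((-156 + 5928 - 70680) + 88485) = -98319*(-64908 + 88485) = -98319*23577 = -2318067063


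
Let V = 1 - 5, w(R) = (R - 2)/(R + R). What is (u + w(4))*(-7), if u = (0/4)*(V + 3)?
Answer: -7/4 ≈ -1.7500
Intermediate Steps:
w(R) = (-2 + R)/(2*R) (w(R) = (-2 + R)/((2*R)) = (-2 + R)*(1/(2*R)) = (-2 + R)/(2*R))
V = -4
u = 0 (u = (0/4)*(-4 + 3) = (0*(1/4))*(-1) = 0*(-1) = 0)
(u + w(4))*(-7) = (0 + (1/2)*(-2 + 4)/4)*(-7) = (0 + (1/2)*(1/4)*2)*(-7) = (0 + 1/4)*(-7) = (1/4)*(-7) = -7/4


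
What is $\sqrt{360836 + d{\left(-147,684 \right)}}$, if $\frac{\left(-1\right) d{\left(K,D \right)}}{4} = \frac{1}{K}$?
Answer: $\frac{4 \sqrt{9945543}}{21} \approx 600.7$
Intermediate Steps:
$d{\left(K,D \right)} = - \frac{4}{K}$
$\sqrt{360836 + d{\left(-147,684 \right)}} = \sqrt{360836 - \frac{4}{-147}} = \sqrt{360836 - - \frac{4}{147}} = \sqrt{360836 + \frac{4}{147}} = \sqrt{\frac{53042896}{147}} = \frac{4 \sqrt{9945543}}{21}$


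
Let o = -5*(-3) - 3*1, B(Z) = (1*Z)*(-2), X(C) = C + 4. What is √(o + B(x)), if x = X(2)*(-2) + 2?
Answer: 4*√2 ≈ 5.6569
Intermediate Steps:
X(C) = 4 + C
x = -10 (x = (4 + 2)*(-2) + 2 = 6*(-2) + 2 = -12 + 2 = -10)
B(Z) = -2*Z (B(Z) = Z*(-2) = -2*Z)
o = 12 (o = 15 - 3 = 12)
√(o + B(x)) = √(12 - 2*(-10)) = √(12 + 20) = √32 = 4*√2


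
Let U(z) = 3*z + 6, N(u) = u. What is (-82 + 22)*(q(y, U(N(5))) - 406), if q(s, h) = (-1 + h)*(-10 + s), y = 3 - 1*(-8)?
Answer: 23160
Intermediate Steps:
y = 11 (y = 3 + 8 = 11)
U(z) = 6 + 3*z
(-82 + 22)*(q(y, U(N(5))) - 406) = (-82 + 22)*((10 - 1*11 - 10*(6 + 3*5) + (6 + 3*5)*11) - 406) = -60*((10 - 11 - 10*(6 + 15) + (6 + 15)*11) - 406) = -60*((10 - 11 - 10*21 + 21*11) - 406) = -60*((10 - 11 - 210 + 231) - 406) = -60*(20 - 406) = -60*(-386) = 23160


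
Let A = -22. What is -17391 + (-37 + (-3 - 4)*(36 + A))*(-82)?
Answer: -6321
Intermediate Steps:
-17391 + (-37 + (-3 - 4)*(36 + A))*(-82) = -17391 + (-37 + (-3 - 4)*(36 - 22))*(-82) = -17391 + (-37 - 7*14)*(-82) = -17391 + (-37 - 98)*(-82) = -17391 - 135*(-82) = -17391 + 11070 = -6321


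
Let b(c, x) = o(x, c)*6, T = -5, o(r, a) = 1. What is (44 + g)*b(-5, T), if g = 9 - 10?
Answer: 258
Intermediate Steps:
b(c, x) = 6 (b(c, x) = 1*6 = 6)
g = -1
(44 + g)*b(-5, T) = (44 - 1)*6 = 43*6 = 258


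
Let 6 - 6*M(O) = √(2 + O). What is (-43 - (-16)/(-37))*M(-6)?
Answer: -1607/37 + 1607*I/111 ≈ -43.432 + 14.477*I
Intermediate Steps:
M(O) = 1 - √(2 + O)/6
(-43 - (-16)/(-37))*M(-6) = (-43 - (-16)/(-37))*(1 - √(2 - 6)/6) = (-43 - (-16)*(-1)/37)*(1 - I/3) = (-43 - 1*16/37)*(1 - I/3) = (-43 - 16/37)*(1 - I/3) = -1607*(1 - I/3)/37 = -1607/37 + 1607*I/111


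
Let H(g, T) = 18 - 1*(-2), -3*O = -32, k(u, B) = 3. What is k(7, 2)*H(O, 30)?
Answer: 60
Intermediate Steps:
O = 32/3 (O = -⅓*(-32) = 32/3 ≈ 10.667)
H(g, T) = 20 (H(g, T) = 18 + 2 = 20)
k(7, 2)*H(O, 30) = 3*20 = 60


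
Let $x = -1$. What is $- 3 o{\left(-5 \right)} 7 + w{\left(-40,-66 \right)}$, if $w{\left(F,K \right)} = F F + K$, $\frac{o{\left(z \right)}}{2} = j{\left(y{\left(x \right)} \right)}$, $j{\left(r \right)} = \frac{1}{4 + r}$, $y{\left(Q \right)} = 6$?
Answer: $\frac{7649}{5} \approx 1529.8$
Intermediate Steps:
$o{\left(z \right)} = \frac{1}{5}$ ($o{\left(z \right)} = \frac{2}{4 + 6} = \frac{2}{10} = 2 \cdot \frac{1}{10} = \frac{1}{5}$)
$w{\left(F,K \right)} = K + F^{2}$ ($w{\left(F,K \right)} = F^{2} + K = K + F^{2}$)
$- 3 o{\left(-5 \right)} 7 + w{\left(-40,-66 \right)} = \left(-3\right) \frac{1}{5} \cdot 7 - \left(66 - \left(-40\right)^{2}\right) = \left(- \frac{3}{5}\right) 7 + \left(-66 + 1600\right) = - \frac{21}{5} + 1534 = \frac{7649}{5}$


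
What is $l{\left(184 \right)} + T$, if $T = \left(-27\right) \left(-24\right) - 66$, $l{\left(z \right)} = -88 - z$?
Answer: $310$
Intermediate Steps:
$T = 582$ ($T = 648 - 66 = 582$)
$l{\left(184 \right)} + T = \left(-88 - 184\right) + 582 = -272 + 582 = 310$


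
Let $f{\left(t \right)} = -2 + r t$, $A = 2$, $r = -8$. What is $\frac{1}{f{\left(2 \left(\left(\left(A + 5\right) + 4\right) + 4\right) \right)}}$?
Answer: $- \frac{1}{242} \approx -0.0041322$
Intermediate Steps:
$f{\left(t \right)} = -2 - 8 t$
$\frac{1}{f{\left(2 \left(\left(\left(A + 5\right) + 4\right) + 4\right) \right)}} = \frac{1}{-2 - 8 \cdot 2 \left(\left(\left(2 + 5\right) + 4\right) + 4\right)} = \frac{1}{-2 - 8 \cdot 2 \left(\left(7 + 4\right) + 4\right)} = \frac{1}{-2 - 8 \cdot 2 \left(11 + 4\right)} = \frac{1}{-2 - 8 \cdot 2 \cdot 15} = \frac{1}{-2 - 240} = \frac{1}{-242} = - \frac{1}{242}$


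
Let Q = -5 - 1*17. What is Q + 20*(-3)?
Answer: -82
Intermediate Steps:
Q = -22 (Q = -5 - 17 = -22)
Q + 20*(-3) = -22 + 20*(-3) = -22 - 60 = -82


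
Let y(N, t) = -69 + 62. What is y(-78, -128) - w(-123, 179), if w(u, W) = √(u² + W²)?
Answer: -7 - √47170 ≈ -224.19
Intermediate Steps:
y(N, t) = -7
w(u, W) = √(W² + u²)
y(-78, -128) - w(-123, 179) = -7 - √(179² + (-123)²) = -7 - √(32041 + 15129) = -7 - √47170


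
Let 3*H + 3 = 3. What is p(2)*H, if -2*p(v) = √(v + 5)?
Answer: 0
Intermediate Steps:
H = 0 (H = -1 + (⅓)*3 = -1 + 1 = 0)
p(v) = -√(5 + v)/2 (p(v) = -√(v + 5)/2 = -√(5 + v)/2)
p(2)*H = -√(5 + 2)/2*0 = -√7/2*0 = 0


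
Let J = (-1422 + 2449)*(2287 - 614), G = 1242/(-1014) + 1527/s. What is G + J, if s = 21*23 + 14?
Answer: 144314491987/83993 ≈ 1.7182e+6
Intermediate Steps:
s = 497 (s = 483 + 14 = 497)
G = 155184/83993 (G = 1242/(-1014) + 1527/497 = 1242*(-1/1014) + 1527*(1/497) = -207/169 + 1527/497 = 155184/83993 ≈ 1.8476)
J = 1718171 (J = 1027*1673 = 1718171)
G + J = 155184/83993 + 1718171 = 144314491987/83993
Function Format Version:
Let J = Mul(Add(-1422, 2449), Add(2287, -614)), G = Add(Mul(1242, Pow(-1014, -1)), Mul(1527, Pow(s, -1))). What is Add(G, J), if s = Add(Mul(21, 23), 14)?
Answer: Rational(144314491987, 83993) ≈ 1.7182e+6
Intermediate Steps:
s = 497 (s = Add(483, 14) = 497)
G = Rational(155184, 83993) (G = Add(Mul(1242, Pow(-1014, -1)), Mul(1527, Pow(497, -1))) = Add(Mul(1242, Rational(-1, 1014)), Mul(1527, Rational(1, 497))) = Add(Rational(-207, 169), Rational(1527, 497)) = Rational(155184, 83993) ≈ 1.8476)
J = 1718171 (J = Mul(1027, 1673) = 1718171)
Add(G, J) = Add(Rational(155184, 83993), 1718171) = Rational(144314491987, 83993)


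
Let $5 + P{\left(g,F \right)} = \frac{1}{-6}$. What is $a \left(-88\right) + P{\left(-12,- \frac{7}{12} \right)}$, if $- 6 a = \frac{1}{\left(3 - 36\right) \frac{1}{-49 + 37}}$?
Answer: $\frac{1}{6} \approx 0.16667$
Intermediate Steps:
$P{\left(g,F \right)} = - \frac{31}{6}$ ($P{\left(g,F \right)} = -5 + \frac{1}{-6} = -5 - \frac{1}{6} = - \frac{31}{6}$)
$a = - \frac{2}{33}$ ($a = - \frac{1}{6 \frac{3 - 36}{-49 + 37}} = - \frac{1}{6 \left(- \frac{33}{-12}\right)} = - \frac{1}{6 \left(\left(-33\right) \left(- \frac{1}{12}\right)\right)} = - \frac{1}{6 \cdot \frac{11}{4}} = \left(- \frac{1}{6}\right) \frac{4}{11} = - \frac{2}{33} \approx -0.060606$)
$a \left(-88\right) + P{\left(-12,- \frac{7}{12} \right)} = \left(- \frac{2}{33}\right) \left(-88\right) - \frac{31}{6} = \frac{16}{3} - \frac{31}{6} = \frac{1}{6}$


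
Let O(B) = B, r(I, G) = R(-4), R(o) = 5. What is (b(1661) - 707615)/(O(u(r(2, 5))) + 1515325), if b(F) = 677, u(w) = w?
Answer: -117823/252555 ≈ -0.46652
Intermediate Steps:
r(I, G) = 5
(b(1661) - 707615)/(O(u(r(2, 5))) + 1515325) = (677 - 707615)/(5 + 1515325) = -706938/1515330 = -706938*1/1515330 = -117823/252555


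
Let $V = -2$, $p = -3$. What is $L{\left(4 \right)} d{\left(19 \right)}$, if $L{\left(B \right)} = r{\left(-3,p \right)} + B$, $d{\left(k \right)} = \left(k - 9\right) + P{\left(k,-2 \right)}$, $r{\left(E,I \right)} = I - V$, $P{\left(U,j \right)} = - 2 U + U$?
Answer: $-27$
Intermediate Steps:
$P{\left(U,j \right)} = - U$
$r{\left(E,I \right)} = 2 + I$ ($r{\left(E,I \right)} = I - -2 = I + 2 = 2 + I$)
$d{\left(k \right)} = -9$ ($d{\left(k \right)} = \left(k - 9\right) - k = \left(-9 + k\right) - k = -9$)
$L{\left(B \right)} = -1 + B$ ($L{\left(B \right)} = \left(2 - 3\right) + B = -1 + B$)
$L{\left(4 \right)} d{\left(19 \right)} = \left(-1 + 4\right) \left(-9\right) = 3 \left(-9\right) = -27$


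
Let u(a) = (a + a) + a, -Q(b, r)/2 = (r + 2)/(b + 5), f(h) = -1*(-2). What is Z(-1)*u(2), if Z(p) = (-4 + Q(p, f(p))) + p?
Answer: -42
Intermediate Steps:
f(h) = 2
Q(b, r) = -2*(2 + r)/(5 + b) (Q(b, r) = -2*(r + 2)/(b + 5) = -2*(2 + r)/(5 + b))
Z(p) = -4 + p - 8/(5 + p) (Z(p) = (-4 + 2*(-2 - 1*2)/(5 + p)) + p = (-4 + 2*(-2 - 2)/(5 + p)) + p = (-4 + 2*(-4)/(5 + p)) + p = (-4 - 8/(5 + p)) + p = -4 + p - 8/(5 + p))
u(a) = 3*a (u(a) = 2*a + a = 3*a)
Z(-1)*u(2) = ((-28 - 1 + (-1)²)/(5 - 1))*(3*2) = ((-28 - 1 + 1)/4)*6 = ((¼)*(-28))*6 = -7*6 = -42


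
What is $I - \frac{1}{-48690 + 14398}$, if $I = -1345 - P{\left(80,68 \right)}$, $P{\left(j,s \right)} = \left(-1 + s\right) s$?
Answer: $- \frac{202357091}{34292} \approx -5901.0$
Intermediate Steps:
$P{\left(j,s \right)} = s \left(-1 + s\right)$
$I = -5901$ ($I = -1345 - 68 \left(-1 + 68\right) = -1345 - 68 \cdot 67 = -1345 - 4556 = -5901$)
$I - \frac{1}{-48690 + 14398} = -5901 - \frac{1}{-48690 + 14398} = -5901 - \frac{1}{-34292} = -5901 - - \frac{1}{34292} = -5901 + \frac{1}{34292} = - \frac{202357091}{34292}$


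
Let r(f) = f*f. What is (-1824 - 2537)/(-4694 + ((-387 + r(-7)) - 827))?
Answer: 623/837 ≈ 0.74432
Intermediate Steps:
r(f) = f²
(-1824 - 2537)/(-4694 + ((-387 + r(-7)) - 827)) = (-1824 - 2537)/(-4694 + ((-387 + (-7)²) - 827)) = -4361/(-4694 + ((-387 + 49) - 827)) = -4361/(-4694 + (-338 - 827)) = -4361/(-4694 - 1165) = -4361/(-5859) = -4361*(-1/5859) = 623/837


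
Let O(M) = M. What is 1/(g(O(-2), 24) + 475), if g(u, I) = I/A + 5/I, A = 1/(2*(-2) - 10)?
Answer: 24/3341 ≈ 0.0071835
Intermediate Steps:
A = -1/14 (A = 1/(-4 - 10) = 1/(-14) = -1/14 ≈ -0.071429)
g(u, I) = -14*I + 5/I (g(u, I) = I/(-1/14) + 5/I = I*(-14) + 5/I = -14*I + 5/I)
1/(g(O(-2), 24) + 475) = 1/((-14*24 + 5/24) + 475) = 1/((-336 + 5*(1/24)) + 475) = 1/((-336 + 5/24) + 475) = 1/(-8059/24 + 475) = 1/(3341/24) = 24/3341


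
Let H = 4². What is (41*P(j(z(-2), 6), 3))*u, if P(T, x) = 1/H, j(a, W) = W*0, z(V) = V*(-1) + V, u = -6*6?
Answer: -369/4 ≈ -92.250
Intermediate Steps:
u = -36
z(V) = 0 (z(V) = -V + V = 0)
j(a, W) = 0
H = 16
P(T, x) = 1/16
(41*P(j(z(-2), 6), 3))*u = (41*(1/16))*(-36) = (41/16)*(-36) = -369/4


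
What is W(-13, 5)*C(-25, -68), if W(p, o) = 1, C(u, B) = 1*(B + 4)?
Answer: -64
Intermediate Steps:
C(u, B) = 4 + B (C(u, B) = 1*(4 + B) = 4 + B)
W(-13, 5)*C(-25, -68) = 1*(4 - 68) = 1*(-64) = -64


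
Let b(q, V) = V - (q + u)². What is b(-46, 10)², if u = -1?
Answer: 4835601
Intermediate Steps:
b(q, V) = V - (-1 + q)² (b(q, V) = V - (q - 1)² = V - (-1 + q)²)
b(-46, 10)² = (10 - (-1 - 46)²)² = (10 - 1*(-47)²)² = (10 - 1*2209)² = (10 - 2209)² = (-2199)² = 4835601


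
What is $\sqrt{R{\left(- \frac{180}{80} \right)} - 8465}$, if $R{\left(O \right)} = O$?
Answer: $\frac{i \sqrt{33869}}{2} \approx 92.018 i$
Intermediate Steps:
$\sqrt{R{\left(- \frac{180}{80} \right)} - 8465} = \sqrt{- \frac{180}{80} - 8465} = \sqrt{\left(-180\right) \frac{1}{80} - 8465} = \sqrt{- \frac{9}{4} - 8465} = \sqrt{- \frac{33869}{4}} = \frac{i \sqrt{33869}}{2}$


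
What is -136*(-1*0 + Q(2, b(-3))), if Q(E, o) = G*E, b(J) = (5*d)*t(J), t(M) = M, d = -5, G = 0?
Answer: 0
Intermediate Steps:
b(J) = -25*J (b(J) = (5*(-5))*J = -25*J)
Q(E, o) = 0 (Q(E, o) = 0*E = 0)
-136*(-1*0 + Q(2, b(-3))) = -136*(-1*0 + 0) = -136*(0 + 0) = -136*0 = 0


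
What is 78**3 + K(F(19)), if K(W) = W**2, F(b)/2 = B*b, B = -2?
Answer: 480328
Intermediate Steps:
F(b) = -4*b (F(b) = 2*(-2*b) = -4*b)
78**3 + K(F(19)) = 78**3 + (-4*19)**2 = 474552 + (-76)**2 = 474552 + 5776 = 480328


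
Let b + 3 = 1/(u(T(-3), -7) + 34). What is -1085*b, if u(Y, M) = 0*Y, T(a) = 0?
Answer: 109585/34 ≈ 3223.1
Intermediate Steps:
u(Y, M) = 0
b = -101/34 (b = -3 + 1/(0 + 34) = -3 + 1/34 = -101/34 ≈ -2.9706)
-1085*b = -1085*(-101/34) = 109585/34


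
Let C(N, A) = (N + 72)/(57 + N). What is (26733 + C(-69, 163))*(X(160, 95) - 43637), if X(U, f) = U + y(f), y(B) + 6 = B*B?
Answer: -1842314199/2 ≈ -9.2116e+8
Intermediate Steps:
y(B) = -6 + B**2 (y(B) = -6 + B*B = -6 + B**2)
X(U, f) = -6 + U + f**2 (X(U, f) = U + (-6 + f**2) = -6 + U + f**2)
C(N, A) = (72 + N)/(57 + N)
(26733 + C(-69, 163))*(X(160, 95) - 43637) = (26733 + (72 - 69)/(57 - 69))*((-6 + 160 + 95**2) - 43637) = (26733 + 3/(-12))*((-6 + 160 + 9025) - 43637) = (26733 - 1/12*3)*(9179 - 43637) = (26733 - 1/4)*(-34458) = (106931/4)*(-34458) = -1842314199/2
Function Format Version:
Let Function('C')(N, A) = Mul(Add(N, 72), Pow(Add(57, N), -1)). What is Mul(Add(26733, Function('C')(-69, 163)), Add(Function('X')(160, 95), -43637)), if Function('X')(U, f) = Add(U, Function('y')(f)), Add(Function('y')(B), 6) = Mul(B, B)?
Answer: Rational(-1842314199, 2) ≈ -9.2116e+8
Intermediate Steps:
Function('y')(B) = Add(-6, Pow(B, 2)) (Function('y')(B) = Add(-6, Mul(B, B)) = Add(-6, Pow(B, 2)))
Function('X')(U, f) = Add(-6, U, Pow(f, 2)) (Function('X')(U, f) = Add(U, Add(-6, Pow(f, 2))) = Add(-6, U, Pow(f, 2)))
Function('C')(N, A) = Mul(Pow(Add(57, N), -1), Add(72, N)) (Function('C')(N, A) = Mul(Add(72, N), Pow(Add(57, N), -1)) = Mul(Pow(Add(57, N), -1), Add(72, N)))
Mul(Add(26733, Function('C')(-69, 163)), Add(Function('X')(160, 95), -43637)) = Mul(Add(26733, Mul(Pow(Add(57, -69), -1), Add(72, -69))), Add(Add(-6, 160, Pow(95, 2)), -43637)) = Mul(Add(26733, Mul(Pow(-12, -1), 3)), Add(Add(-6, 160, 9025), -43637)) = Mul(Add(26733, Mul(Rational(-1, 12), 3)), Add(9179, -43637)) = Mul(Add(26733, Rational(-1, 4)), -34458) = Mul(Rational(106931, 4), -34458) = Rational(-1842314199, 2)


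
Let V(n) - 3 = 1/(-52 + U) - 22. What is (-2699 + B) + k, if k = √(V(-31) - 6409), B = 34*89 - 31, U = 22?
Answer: 296 + I*√5785230/30 ≈ 296.0 + 80.175*I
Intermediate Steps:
B = 2995 (B = 3026 - 31 = 2995)
V(n) = -571/30 (V(n) = 3 + (1/(-52 + 22) - 22) = 3 + (1/(-30) - 22) = 3 + (-1/30 - 22) = 3 - 661/30 = -571/30)
k = I*√5785230/30 (k = √(-571/30 - 6409) = √(-192841/30) = I*√5785230/30 ≈ 80.175*I)
(-2699 + B) + k = (-2699 + 2995) + I*√5785230/30 = 296 + I*√5785230/30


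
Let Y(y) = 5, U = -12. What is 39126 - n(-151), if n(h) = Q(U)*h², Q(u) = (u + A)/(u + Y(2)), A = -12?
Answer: -273342/7 ≈ -39049.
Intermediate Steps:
Q(u) = (-12 + u)/(5 + u) (Q(u) = (u - 12)/(u + 5) = (-12 + u)/(5 + u))
n(h) = 24*h²/7 (n(h) = ((-12 - 12)/(5 - 12))*h² = (-24/(-7))*h² = (-⅐*(-24))*h² = 24*h²/7)
39126 - n(-151) = 39126 - 24*(-151)²/7 = 39126 - 24*22801/7 = 39126 - 1*547224/7 = 39126 - 547224/7 = -273342/7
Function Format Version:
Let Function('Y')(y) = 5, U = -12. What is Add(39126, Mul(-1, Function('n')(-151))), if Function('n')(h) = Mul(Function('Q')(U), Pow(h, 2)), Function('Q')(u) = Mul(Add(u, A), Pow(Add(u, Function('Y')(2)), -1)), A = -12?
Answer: Rational(-273342, 7) ≈ -39049.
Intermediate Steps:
Function('Q')(u) = Mul(Pow(Add(5, u), -1), Add(-12, u)) (Function('Q')(u) = Mul(Add(u, -12), Pow(Add(u, 5), -1)) = Mul(Add(-12, u), Pow(Add(5, u), -1)) = Mul(Pow(Add(5, u), -1), Add(-12, u)))
Function('n')(h) = Mul(Rational(24, 7), Pow(h, 2)) (Function('n')(h) = Mul(Mul(Pow(Add(5, -12), -1), Add(-12, -12)), Pow(h, 2)) = Mul(Mul(Pow(-7, -1), -24), Pow(h, 2)) = Mul(Mul(Rational(-1, 7), -24), Pow(h, 2)) = Mul(Rational(24, 7), Pow(h, 2)))
Add(39126, Mul(-1, Function('n')(-151))) = Add(39126, Mul(-1, Mul(Rational(24, 7), Pow(-151, 2)))) = Add(39126, Mul(-1, Mul(Rational(24, 7), 22801))) = Add(39126, Mul(-1, Rational(547224, 7))) = Add(39126, Rational(-547224, 7)) = Rational(-273342, 7)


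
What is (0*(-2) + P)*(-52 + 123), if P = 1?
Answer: 71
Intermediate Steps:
(0*(-2) + P)*(-52 + 123) = (0*(-2) + 1)*(-52 + 123) = (0 + 1)*71 = 1*71 = 71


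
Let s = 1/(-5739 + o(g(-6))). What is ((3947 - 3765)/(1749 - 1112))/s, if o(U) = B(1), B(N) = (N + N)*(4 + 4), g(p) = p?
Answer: -11446/7 ≈ -1635.1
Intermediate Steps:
B(N) = 16*N (B(N) = (2*N)*8 = 16*N)
o(U) = 16 (o(U) = 16*1 = 16)
s = -1/5723 (s = 1/(-5739 + 16) = 1/(-5723) = -1/5723 ≈ -0.00017473)
((3947 - 3765)/(1749 - 1112))/s = ((3947 - 3765)/(1749 - 1112))/(-1/5723) = (182/637)*(-5723) = (182*(1/637))*(-5723) = (2/7)*(-5723) = -11446/7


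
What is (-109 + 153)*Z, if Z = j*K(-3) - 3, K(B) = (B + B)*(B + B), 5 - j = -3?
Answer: 12540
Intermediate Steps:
j = 8 (j = 5 - 1*(-3) = 5 + 3 = 8)
K(B) = 4*B**2 (K(B) = (2*B)*(2*B) = 4*B**2)
Z = 285 (Z = 8*(4*(-3)**2) - 3 = 8*(4*9) - 3 = 8*36 - 3 = 288 - 3 = 285)
(-109 + 153)*Z = (-109 + 153)*285 = 44*285 = 12540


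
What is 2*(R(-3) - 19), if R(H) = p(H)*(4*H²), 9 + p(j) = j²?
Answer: -38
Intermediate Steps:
p(j) = -9 + j²
R(H) = 4*H²*(-9 + H²) (R(H) = (-9 + H²)*(4*H²) = 4*H²*(-9 + H²))
2*(R(-3) - 19) = 2*(4*(-3)²*(-9 + (-3)²) - 19) = 2*(4*9*(-9 + 9) - 19) = 2*(4*9*0 - 19) = 2*(0 - 19) = 2*(-19) = -38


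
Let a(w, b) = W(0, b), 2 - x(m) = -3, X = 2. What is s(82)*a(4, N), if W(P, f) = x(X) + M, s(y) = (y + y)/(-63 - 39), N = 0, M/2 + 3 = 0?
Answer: 82/51 ≈ 1.6078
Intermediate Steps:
x(m) = 5 (x(m) = 2 - 1*(-3) = 2 + 3 = 5)
M = -6 (M = -6 + 2*0 = -6 + 0 = -6)
s(y) = -y/51 (s(y) = (2*y)/(-102) = (2*y)*(-1/102) = -y/51)
W(P, f) = -1 (W(P, f) = 5 - 6 = -1)
a(w, b) = -1
s(82)*a(4, N) = -1/51*82*(-1) = -82/51*(-1) = 82/51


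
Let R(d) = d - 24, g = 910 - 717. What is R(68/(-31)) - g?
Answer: -6795/31 ≈ -219.19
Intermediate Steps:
g = 193
R(d) = -24 + d
R(68/(-31)) - g = (-24 + 68/(-31)) - 1*193 = (-24 + 68*(-1/31)) - 193 = (-24 - 68/31) - 193 = -812/31 - 193 = -6795/31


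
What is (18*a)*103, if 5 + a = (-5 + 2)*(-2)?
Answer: 1854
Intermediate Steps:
a = 1 (a = -5 + (-5 + 2)*(-2) = -5 - 3*(-2) = -5 + 6 = 1)
(18*a)*103 = (18*1)*103 = 18*103 = 1854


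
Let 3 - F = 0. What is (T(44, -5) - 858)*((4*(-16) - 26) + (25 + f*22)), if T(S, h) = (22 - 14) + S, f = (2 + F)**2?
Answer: -390910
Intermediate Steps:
F = 3 (F = 3 - 1*0 = 3 + 0 = 3)
f = 25 (f = (2 + 3)**2 = 5**2 = 25)
T(S, h) = 8 + S
(T(44, -5) - 858)*((4*(-16) - 26) + (25 + f*22)) = ((8 + 44) - 858)*((4*(-16) - 26) + (25 + 25*22)) = (52 - 858)*((-64 - 26) + (25 + 550)) = -806*(-90 + 575) = -806*485 = -390910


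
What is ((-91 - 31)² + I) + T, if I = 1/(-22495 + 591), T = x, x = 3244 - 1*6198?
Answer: 261314719/21904 ≈ 11930.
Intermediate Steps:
x = -2954 (x = 3244 - 6198 = -2954)
T = -2954
I = -1/21904 (I = 1/(-21904) = -1/21904 ≈ -4.5654e-5)
((-91 - 31)² + I) + T = ((-91 - 31)² - 1/21904) - 2954 = ((-122)² - 1/21904) - 2954 = (14884 - 1/21904) - 2954 = 326019135/21904 - 2954 = 261314719/21904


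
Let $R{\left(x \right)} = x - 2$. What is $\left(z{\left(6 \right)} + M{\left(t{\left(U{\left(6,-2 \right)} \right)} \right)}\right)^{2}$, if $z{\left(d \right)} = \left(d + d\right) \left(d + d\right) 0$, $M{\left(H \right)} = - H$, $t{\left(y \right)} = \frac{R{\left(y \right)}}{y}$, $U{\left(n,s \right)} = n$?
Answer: $\frac{4}{9} \approx 0.44444$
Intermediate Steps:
$R{\left(x \right)} = -2 + x$
$t{\left(y \right)} = \frac{-2 + y}{y}$
$z{\left(d \right)} = 0$ ($z{\left(d \right)} = 2 d 2 d 0 = 4 d^{2} \cdot 0 = 0$)
$\left(z{\left(6 \right)} + M{\left(t{\left(U{\left(6,-2 \right)} \right)} \right)}\right)^{2} = \left(0 - \frac{-2 + 6}{6}\right)^{2} = \left(0 - \frac{1}{6} \cdot 4\right)^{2} = \left(0 - \frac{2}{3}\right)^{2} = \left(- \frac{2}{3}\right)^{2} = \frac{4}{9}$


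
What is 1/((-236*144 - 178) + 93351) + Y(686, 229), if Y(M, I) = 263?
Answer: 15566708/59189 ≈ 263.00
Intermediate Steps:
1/((-236*144 - 178) + 93351) + Y(686, 229) = 1/((-236*144 - 178) + 93351) + 263 = 1/((-33984 - 178) + 93351) + 263 = 1/(-34162 + 93351) + 263 = 1/59189 + 263 = 15566708/59189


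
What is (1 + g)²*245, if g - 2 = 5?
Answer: 15680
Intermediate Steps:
g = 7 (g = 2 + 5 = 7)
(1 + g)²*245 = (1 + 7)²*245 = 8²*245 = 64*245 = 15680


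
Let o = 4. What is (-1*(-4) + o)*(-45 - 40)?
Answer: -680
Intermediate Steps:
(-1*(-4) + o)*(-45 - 40) = (-1*(-4) + 4)*(-45 - 40) = (4 + 4)*(-85) = 8*(-85) = -680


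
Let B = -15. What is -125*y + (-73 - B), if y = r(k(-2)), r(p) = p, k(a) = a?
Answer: 192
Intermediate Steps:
y = -2
-125*y + (-73 - B) = -125*(-2) + (-73 - 1*(-15)) = 250 + (-73 + 15) = 250 - 58 = 192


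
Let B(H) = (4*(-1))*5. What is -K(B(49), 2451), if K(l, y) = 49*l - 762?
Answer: 1742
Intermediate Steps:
B(H) = -20 (B(H) = -4*5 = -20)
K(l, y) = -762 + 49*l
-K(B(49), 2451) = -(-762 + 49*(-20)) = -(-762 - 980) = -1*(-1742) = 1742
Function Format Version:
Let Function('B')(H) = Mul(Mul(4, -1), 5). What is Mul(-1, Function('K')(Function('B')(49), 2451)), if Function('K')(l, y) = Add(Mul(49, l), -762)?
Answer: 1742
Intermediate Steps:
Function('B')(H) = -20 (Function('B')(H) = Mul(-4, 5) = -20)
Function('K')(l, y) = Add(-762, Mul(49, l))
Mul(-1, Function('K')(Function('B')(49), 2451)) = Mul(-1, Add(-762, Mul(49, -20))) = Mul(-1, Add(-762, -980)) = Mul(-1, -1742) = 1742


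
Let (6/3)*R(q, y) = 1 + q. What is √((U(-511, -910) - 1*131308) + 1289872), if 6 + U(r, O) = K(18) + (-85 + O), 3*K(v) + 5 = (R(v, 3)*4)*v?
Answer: 2*√2605026/3 ≈ 1076.0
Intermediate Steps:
R(q, y) = ½ + q/2 (R(q, y) = (1 + q)/2 = ½ + q/2)
K(v) = -5/3 + v*(2 + 2*v)/3 (K(v) = -5/3 + (((½ + v/2)*4)*v)/3 = -5/3 + ((2 + 2*v)*v)/3 = -5/3 + (v*(2 + 2*v))/3 = -5/3 + v*(2 + 2*v)/3)
U(r, O) = 406/3 + O (U(r, O) = -6 + ((-5/3 + (⅔)*18*(1 + 18)) + (-85 + O)) = -6 + ((-5/3 + (⅔)*18*19) + (-85 + O)) = -6 + ((-5/3 + 228) + (-85 + O)) = -6 + (679/3 + (-85 + O)) = -6 + (424/3 + O) = 406/3 + O)
√((U(-511, -910) - 1*131308) + 1289872) = √(((406/3 - 910) - 1*131308) + 1289872) = √((-2324/3 - 131308) + 1289872) = √(-396248/3 + 1289872) = √(3473368/3) = 2*√2605026/3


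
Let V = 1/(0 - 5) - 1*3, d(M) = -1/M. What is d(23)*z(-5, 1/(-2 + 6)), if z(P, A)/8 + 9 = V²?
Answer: -248/575 ≈ -0.43130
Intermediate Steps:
V = -16/5 (V = 1/(-5) - 3 = -⅕ - 3 = -16/5 ≈ -3.2000)
z(P, A) = 248/25 (z(P, A) = -72 + 8*(-16/5)² = -72 + 8*(256/25) = -72 + 2048/25 = 248/25)
d(23)*z(-5, 1/(-2 + 6)) = -1/23*(248/25) = -1*1/23*(248/25) = -1/23*248/25 = -248/575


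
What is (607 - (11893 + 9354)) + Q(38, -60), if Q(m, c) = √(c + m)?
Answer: -20640 + I*√22 ≈ -20640.0 + 4.6904*I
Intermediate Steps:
(607 - (11893 + 9354)) + Q(38, -60) = (607 - (11893 + 9354)) + √(-60 + 38) = (607 - 1*21247) + √(-22) = (607 - 21247) + I*√22 = -20640 + I*√22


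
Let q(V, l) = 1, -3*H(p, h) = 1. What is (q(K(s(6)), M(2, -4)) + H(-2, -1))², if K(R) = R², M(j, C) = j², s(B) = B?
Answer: 4/9 ≈ 0.44444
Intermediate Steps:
H(p, h) = -⅓ (H(p, h) = -⅓*1 = -⅓)
(q(K(s(6)), M(2, -4)) + H(-2, -1))² = (1 - ⅓)² = (⅔)² = 4/9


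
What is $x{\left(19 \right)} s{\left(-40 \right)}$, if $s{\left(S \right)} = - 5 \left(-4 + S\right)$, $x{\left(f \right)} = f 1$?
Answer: $4180$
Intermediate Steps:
$x{\left(f \right)} = f$
$s{\left(S \right)} = 20 - 5 S$
$x{\left(19 \right)} s{\left(-40 \right)} = 19 \left(20 - -200\right) = 19 \left(20 + 200\right) = 19 \cdot 220 = 4180$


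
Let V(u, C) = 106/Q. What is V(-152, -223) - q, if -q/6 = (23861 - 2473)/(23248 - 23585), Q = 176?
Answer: -11275003/29656 ≈ -380.19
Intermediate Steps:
V(u, C) = 53/88 (V(u, C) = 106/176 = 106*(1/176) = 53/88)
q = 128328/337 (q = -6*(23861 - 2473)/(23248 - 23585) = -128328/(-337) = -128328*(-1)/337 = -6*(-21388/337) = 128328/337 ≈ 380.80)
V(-152, -223) - q = 53/88 - 1*128328/337 = 53/88 - 128328/337 = -11275003/29656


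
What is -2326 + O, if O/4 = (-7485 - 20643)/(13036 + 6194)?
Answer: -7473582/3205 ≈ -2331.9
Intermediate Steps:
O = -18752/3205 (O = 4*((-7485 - 20643)/(13036 + 6194)) = 4*(-28128/19230) = 4*(-28128*1/19230) = 4*(-4688/3205) = -18752/3205 ≈ -5.8509)
-2326 + O = -2326 - 18752/3205 = -7473582/3205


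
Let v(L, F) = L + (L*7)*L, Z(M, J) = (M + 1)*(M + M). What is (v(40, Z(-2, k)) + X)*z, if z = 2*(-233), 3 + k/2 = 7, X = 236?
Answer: -5347816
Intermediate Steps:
k = 8 (k = -6 + 2*7 = -6 + 14 = 8)
Z(M, J) = 2*M*(1 + M) (Z(M, J) = (1 + M)*(2*M) = 2*M*(1 + M))
v(L, F) = L + 7*L**2 (v(L, F) = L + (7*L)*L = L + 7*L**2)
z = -466
(v(40, Z(-2, k)) + X)*z = (40*(1 + 7*40) + 236)*(-466) = (40*(1 + 280) + 236)*(-466) = (40*281 + 236)*(-466) = (11240 + 236)*(-466) = 11476*(-466) = -5347816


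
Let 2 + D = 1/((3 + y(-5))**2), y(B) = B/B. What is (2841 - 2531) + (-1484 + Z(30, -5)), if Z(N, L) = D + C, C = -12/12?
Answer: -18831/16 ≈ -1176.9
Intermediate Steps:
C = -1 (C = -12*1/12 = -1)
y(B) = 1
D = -31/16 (D = -2 + 1/((3 + 1)**2) = -2 + 1/(4**2) = -2 + 1/16 = -31/16 ≈ -1.9375)
Z(N, L) = -47/16 (Z(N, L) = -31/16 - 1 = -47/16)
(2841 - 2531) + (-1484 + Z(30, -5)) = (2841 - 2531) + (-1484 - 47/16) = 310 - 23791/16 = -18831/16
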